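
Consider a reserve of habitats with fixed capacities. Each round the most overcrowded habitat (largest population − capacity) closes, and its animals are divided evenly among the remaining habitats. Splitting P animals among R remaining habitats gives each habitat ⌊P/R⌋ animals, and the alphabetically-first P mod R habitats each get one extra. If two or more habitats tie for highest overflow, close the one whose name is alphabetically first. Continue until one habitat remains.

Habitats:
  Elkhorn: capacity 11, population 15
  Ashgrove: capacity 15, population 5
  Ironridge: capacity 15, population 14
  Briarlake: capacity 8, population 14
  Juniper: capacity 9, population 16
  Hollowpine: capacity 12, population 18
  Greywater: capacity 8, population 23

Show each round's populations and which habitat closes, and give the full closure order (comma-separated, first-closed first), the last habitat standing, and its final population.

Closure order: Greywater, Briarlake, Hollowpine, Elkhorn, Juniper, Ironridge
Last habitat: Ashgrove with 105 animals

Round 1: Ashgrove=5 Briarlake=14 Elkhorn=15 Greywater=23 Hollowpine=18 Ironridge=14 Juniper=16 → close Greywater (overflow 15)
  23÷6 = 3 each, +1 to first 5
Round 2: Ashgrove=9 Briarlake=18 Elkhorn=19 Hollowpine=22 Ironridge=18 Juniper=19 → close Briarlake (overflow 10)
  18÷5 = 3 each, +1 to first 3
Round 3: Ashgrove=13 Elkhorn=23 Hollowpine=26 Ironridge=21 Juniper=22 → close Hollowpine (overflow 14)
  26÷4 = 6 each, +1 to first 2
Round 4: Ashgrove=20 Elkhorn=30 Ironridge=27 Juniper=28 → close Elkhorn (overflow 19)
  30÷3 = 10 each, +1 to first 0
Round 5: Ashgrove=30 Ironridge=37 Juniper=38 → close Juniper (overflow 29)
  38÷2 = 19 each, +1 to first 0
Round 6: Ashgrove=49 Ironridge=56 → close Ironridge (overflow 41)
  56÷1 = 56 each, +1 to first 0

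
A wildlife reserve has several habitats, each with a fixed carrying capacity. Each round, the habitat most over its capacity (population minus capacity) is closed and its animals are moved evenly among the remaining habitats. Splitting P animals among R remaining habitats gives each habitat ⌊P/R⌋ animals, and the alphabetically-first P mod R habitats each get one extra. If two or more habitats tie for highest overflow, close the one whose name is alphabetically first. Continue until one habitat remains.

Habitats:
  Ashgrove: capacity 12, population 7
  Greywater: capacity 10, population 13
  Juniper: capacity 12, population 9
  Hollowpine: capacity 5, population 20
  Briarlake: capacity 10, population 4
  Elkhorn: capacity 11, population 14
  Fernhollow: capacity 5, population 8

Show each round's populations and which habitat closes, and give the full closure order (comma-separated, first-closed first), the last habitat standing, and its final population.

Round 1: Ashgrove=7 Briarlake=4 Elkhorn=14 Fernhollow=8 Greywater=13 Hollowpine=20 Juniper=9 → close Hollowpine (overflow 15)
  20÷6 = 3 each, +1 to first 2
Round 2: Ashgrove=11 Briarlake=8 Elkhorn=17 Fernhollow=11 Greywater=16 Juniper=12 → close Elkhorn (overflow 6)
  17÷5 = 3 each, +1 to first 2
Round 3: Ashgrove=15 Briarlake=12 Fernhollow=14 Greywater=19 Juniper=15 → close Fernhollow (overflow 9)
  14÷4 = 3 each, +1 to first 2
Round 4: Ashgrove=19 Briarlake=16 Greywater=22 Juniper=18 → close Greywater (overflow 12)
  22÷3 = 7 each, +1 to first 1
Round 5: Ashgrove=27 Briarlake=23 Juniper=25 → close Ashgrove (overflow 15)
  27÷2 = 13 each, +1 to first 1
Round 6: Briarlake=37 Juniper=38 → close Briarlake (overflow 27)
  37÷1 = 37 each, +1 to first 0

Closure order: Hollowpine, Elkhorn, Fernhollow, Greywater, Ashgrove, Briarlake
Last habitat: Juniper with 75 animals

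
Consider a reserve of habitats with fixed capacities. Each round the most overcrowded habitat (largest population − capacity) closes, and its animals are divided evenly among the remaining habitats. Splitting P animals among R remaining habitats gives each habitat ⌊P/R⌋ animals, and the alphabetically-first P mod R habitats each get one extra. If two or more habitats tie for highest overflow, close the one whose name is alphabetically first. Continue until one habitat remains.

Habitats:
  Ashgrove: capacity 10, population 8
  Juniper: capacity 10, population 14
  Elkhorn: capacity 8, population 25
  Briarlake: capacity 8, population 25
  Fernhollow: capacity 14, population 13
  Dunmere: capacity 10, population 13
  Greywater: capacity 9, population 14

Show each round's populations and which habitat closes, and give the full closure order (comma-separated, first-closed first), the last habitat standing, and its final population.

Round 1: Ashgrove=8 Briarlake=25 Dunmere=13 Elkhorn=25 Fernhollow=13 Greywater=14 Juniper=14 → close Briarlake (overflow 17)
  25÷6 = 4 each, +1 to first 1
Round 2: Ashgrove=13 Dunmere=17 Elkhorn=29 Fernhollow=17 Greywater=18 Juniper=18 → close Elkhorn (overflow 21)
  29÷5 = 5 each, +1 to first 4
Round 3: Ashgrove=19 Dunmere=23 Fernhollow=23 Greywater=24 Juniper=23 → close Greywater (overflow 15)
  24÷4 = 6 each, +1 to first 0
Round 4: Ashgrove=25 Dunmere=29 Fernhollow=29 Juniper=29 → close Dunmere (overflow 19)
  29÷3 = 9 each, +1 to first 2
Round 5: Ashgrove=35 Fernhollow=39 Juniper=38 → close Juniper (overflow 28)
  38÷2 = 19 each, +1 to first 0
Round 6: Ashgrove=54 Fernhollow=58 → close Ashgrove (overflow 44)
  54÷1 = 54 each, +1 to first 0

Closure order: Briarlake, Elkhorn, Greywater, Dunmere, Juniper, Ashgrove
Last habitat: Fernhollow with 112 animals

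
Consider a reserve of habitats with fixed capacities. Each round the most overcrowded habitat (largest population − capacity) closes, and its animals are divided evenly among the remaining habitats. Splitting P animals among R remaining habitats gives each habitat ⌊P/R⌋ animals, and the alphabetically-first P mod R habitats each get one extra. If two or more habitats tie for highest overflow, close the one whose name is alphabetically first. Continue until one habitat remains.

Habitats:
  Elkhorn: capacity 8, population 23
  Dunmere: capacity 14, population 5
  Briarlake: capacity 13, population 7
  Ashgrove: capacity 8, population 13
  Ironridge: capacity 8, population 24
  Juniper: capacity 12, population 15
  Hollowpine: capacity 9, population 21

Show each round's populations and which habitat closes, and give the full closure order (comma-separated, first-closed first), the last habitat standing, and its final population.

Closure order: Ironridge, Elkhorn, Hollowpine, Ashgrove, Juniper, Briarlake
Last habitat: Dunmere with 108 animals

Round 1: Ashgrove=13 Briarlake=7 Dunmere=5 Elkhorn=23 Hollowpine=21 Ironridge=24 Juniper=15 → close Ironridge (overflow 16)
  24÷6 = 4 each, +1 to first 0
Round 2: Ashgrove=17 Briarlake=11 Dunmere=9 Elkhorn=27 Hollowpine=25 Juniper=19 → close Elkhorn (overflow 19)
  27÷5 = 5 each, +1 to first 2
Round 3: Ashgrove=23 Briarlake=17 Dunmere=14 Hollowpine=30 Juniper=24 → close Hollowpine (overflow 21)
  30÷4 = 7 each, +1 to first 2
Round 4: Ashgrove=31 Briarlake=25 Dunmere=21 Juniper=31 → close Ashgrove (overflow 23)
  31÷3 = 10 each, +1 to first 1
Round 5: Briarlake=36 Dunmere=31 Juniper=41 → close Juniper (overflow 29)
  41÷2 = 20 each, +1 to first 1
Round 6: Briarlake=57 Dunmere=51 → close Briarlake (overflow 44)
  57÷1 = 57 each, +1 to first 0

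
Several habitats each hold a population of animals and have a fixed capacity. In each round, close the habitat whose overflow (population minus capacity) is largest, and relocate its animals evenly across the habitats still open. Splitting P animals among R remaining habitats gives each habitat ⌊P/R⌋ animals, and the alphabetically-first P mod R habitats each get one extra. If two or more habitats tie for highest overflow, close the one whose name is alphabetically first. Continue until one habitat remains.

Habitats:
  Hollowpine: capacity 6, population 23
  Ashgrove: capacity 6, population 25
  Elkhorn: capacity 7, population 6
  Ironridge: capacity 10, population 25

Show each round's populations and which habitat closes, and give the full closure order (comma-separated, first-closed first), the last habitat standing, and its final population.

Round 1: Ashgrove=25 Elkhorn=6 Hollowpine=23 Ironridge=25 → close Ashgrove (overflow 19)
  25÷3 = 8 each, +1 to first 1
Round 2: Elkhorn=15 Hollowpine=31 Ironridge=33 → close Hollowpine (overflow 25)
  31÷2 = 15 each, +1 to first 1
Round 3: Elkhorn=31 Ironridge=48 → close Ironridge (overflow 38)
  48÷1 = 48 each, +1 to first 0

Closure order: Ashgrove, Hollowpine, Ironridge
Last habitat: Elkhorn with 79 animals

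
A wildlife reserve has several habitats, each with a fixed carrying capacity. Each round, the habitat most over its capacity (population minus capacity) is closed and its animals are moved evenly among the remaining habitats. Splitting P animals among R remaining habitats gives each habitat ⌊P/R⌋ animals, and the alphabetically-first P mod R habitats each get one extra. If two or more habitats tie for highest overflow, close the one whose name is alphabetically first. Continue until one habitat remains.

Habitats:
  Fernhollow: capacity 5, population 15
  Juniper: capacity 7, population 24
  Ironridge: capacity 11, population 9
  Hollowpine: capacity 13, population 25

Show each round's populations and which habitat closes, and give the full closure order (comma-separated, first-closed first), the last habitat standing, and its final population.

Closure order: Juniper, Hollowpine, Fernhollow
Last habitat: Ironridge with 73 animals

Round 1: Fernhollow=15 Hollowpine=25 Ironridge=9 Juniper=24 → close Juniper (overflow 17)
  24÷3 = 8 each, +1 to first 0
Round 2: Fernhollow=23 Hollowpine=33 Ironridge=17 → close Hollowpine (overflow 20)
  33÷2 = 16 each, +1 to first 1
Round 3: Fernhollow=40 Ironridge=33 → close Fernhollow (overflow 35)
  40÷1 = 40 each, +1 to first 0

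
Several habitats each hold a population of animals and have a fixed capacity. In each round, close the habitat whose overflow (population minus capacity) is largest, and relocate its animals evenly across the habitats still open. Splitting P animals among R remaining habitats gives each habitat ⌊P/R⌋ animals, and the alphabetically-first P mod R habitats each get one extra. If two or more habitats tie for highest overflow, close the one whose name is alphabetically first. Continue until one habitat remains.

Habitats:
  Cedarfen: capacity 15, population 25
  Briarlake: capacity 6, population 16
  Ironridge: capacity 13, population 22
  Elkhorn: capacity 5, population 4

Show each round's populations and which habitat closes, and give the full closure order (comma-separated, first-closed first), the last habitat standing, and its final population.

Round 1: Briarlake=16 Cedarfen=25 Elkhorn=4 Ironridge=22 → close Briarlake (overflow 10)
  16÷3 = 5 each, +1 to first 1
Round 2: Cedarfen=31 Elkhorn=9 Ironridge=27 → close Cedarfen (overflow 16)
  31÷2 = 15 each, +1 to first 1
Round 3: Elkhorn=25 Ironridge=42 → close Ironridge (overflow 29)
  42÷1 = 42 each, +1 to first 0

Closure order: Briarlake, Cedarfen, Ironridge
Last habitat: Elkhorn with 67 animals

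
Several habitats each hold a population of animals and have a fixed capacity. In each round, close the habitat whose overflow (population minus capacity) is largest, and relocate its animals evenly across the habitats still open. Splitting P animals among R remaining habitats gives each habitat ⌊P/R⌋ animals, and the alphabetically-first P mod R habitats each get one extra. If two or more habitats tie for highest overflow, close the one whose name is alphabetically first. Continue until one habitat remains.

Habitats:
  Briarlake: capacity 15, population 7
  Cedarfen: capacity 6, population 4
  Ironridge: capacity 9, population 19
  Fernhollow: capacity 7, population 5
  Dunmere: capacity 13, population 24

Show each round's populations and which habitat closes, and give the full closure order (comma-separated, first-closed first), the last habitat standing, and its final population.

Closure order: Dunmere, Ironridge, Cedarfen, Fernhollow
Last habitat: Briarlake with 59 animals

Round 1: Briarlake=7 Cedarfen=4 Dunmere=24 Fernhollow=5 Ironridge=19 → close Dunmere (overflow 11)
  24÷4 = 6 each, +1 to first 0
Round 2: Briarlake=13 Cedarfen=10 Fernhollow=11 Ironridge=25 → close Ironridge (overflow 16)
  25÷3 = 8 each, +1 to first 1
Round 3: Briarlake=22 Cedarfen=18 Fernhollow=19 → close Cedarfen (overflow 12)
  18÷2 = 9 each, +1 to first 0
Round 4: Briarlake=31 Fernhollow=28 → close Fernhollow (overflow 21)
  28÷1 = 28 each, +1 to first 0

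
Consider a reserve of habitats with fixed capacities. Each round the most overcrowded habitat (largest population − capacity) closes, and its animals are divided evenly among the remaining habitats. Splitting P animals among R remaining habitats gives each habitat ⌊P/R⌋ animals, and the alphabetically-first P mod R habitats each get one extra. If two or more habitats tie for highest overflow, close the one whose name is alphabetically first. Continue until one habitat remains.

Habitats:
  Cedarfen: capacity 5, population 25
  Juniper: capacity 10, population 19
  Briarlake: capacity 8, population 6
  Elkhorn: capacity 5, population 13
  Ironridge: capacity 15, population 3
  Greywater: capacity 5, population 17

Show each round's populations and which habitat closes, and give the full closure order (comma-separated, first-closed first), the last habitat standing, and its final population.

Closure order: Cedarfen, Greywater, Elkhorn, Juniper, Briarlake
Last habitat: Ironridge with 83 animals

Round 1: Briarlake=6 Cedarfen=25 Elkhorn=13 Greywater=17 Ironridge=3 Juniper=19 → close Cedarfen (overflow 20)
  25÷5 = 5 each, +1 to first 0
Round 2: Briarlake=11 Elkhorn=18 Greywater=22 Ironridge=8 Juniper=24 → close Greywater (overflow 17)
  22÷4 = 5 each, +1 to first 2
Round 3: Briarlake=17 Elkhorn=24 Ironridge=13 Juniper=29 → close Elkhorn (overflow 19)
  24÷3 = 8 each, +1 to first 0
Round 4: Briarlake=25 Ironridge=21 Juniper=37 → close Juniper (overflow 27)
  37÷2 = 18 each, +1 to first 1
Round 5: Briarlake=44 Ironridge=39 → close Briarlake (overflow 36)
  44÷1 = 44 each, +1 to first 0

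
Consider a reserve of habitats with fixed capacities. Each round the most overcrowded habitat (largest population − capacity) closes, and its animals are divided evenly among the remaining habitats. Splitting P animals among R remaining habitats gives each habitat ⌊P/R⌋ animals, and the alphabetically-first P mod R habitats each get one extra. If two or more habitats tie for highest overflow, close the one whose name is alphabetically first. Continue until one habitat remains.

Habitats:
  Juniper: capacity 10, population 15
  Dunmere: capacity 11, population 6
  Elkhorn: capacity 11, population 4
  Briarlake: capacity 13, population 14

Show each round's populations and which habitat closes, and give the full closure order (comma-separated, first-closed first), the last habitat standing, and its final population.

Closure order: Juniper, Briarlake, Dunmere
Last habitat: Elkhorn with 39 animals

Round 1: Briarlake=14 Dunmere=6 Elkhorn=4 Juniper=15 → close Juniper (overflow 5)
  15÷3 = 5 each, +1 to first 0
Round 2: Briarlake=19 Dunmere=11 Elkhorn=9 → close Briarlake (overflow 6)
  19÷2 = 9 each, +1 to first 1
Round 3: Dunmere=21 Elkhorn=18 → close Dunmere (overflow 10)
  21÷1 = 21 each, +1 to first 0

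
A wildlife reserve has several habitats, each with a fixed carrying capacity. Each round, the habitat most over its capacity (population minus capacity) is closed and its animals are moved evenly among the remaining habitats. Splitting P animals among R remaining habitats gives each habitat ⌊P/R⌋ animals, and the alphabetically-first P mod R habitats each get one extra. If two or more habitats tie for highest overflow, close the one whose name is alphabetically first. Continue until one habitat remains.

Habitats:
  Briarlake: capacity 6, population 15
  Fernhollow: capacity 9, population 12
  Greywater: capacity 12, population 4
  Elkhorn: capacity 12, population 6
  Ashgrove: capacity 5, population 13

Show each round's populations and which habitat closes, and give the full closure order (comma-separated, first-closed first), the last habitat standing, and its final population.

Closure order: Briarlake, Ashgrove, Fernhollow, Elkhorn
Last habitat: Greywater with 50 animals

Round 1: Ashgrove=13 Briarlake=15 Elkhorn=6 Fernhollow=12 Greywater=4 → close Briarlake (overflow 9)
  15÷4 = 3 each, +1 to first 3
Round 2: Ashgrove=17 Elkhorn=10 Fernhollow=16 Greywater=7 → close Ashgrove (overflow 12)
  17÷3 = 5 each, +1 to first 2
Round 3: Elkhorn=16 Fernhollow=22 Greywater=12 → close Fernhollow (overflow 13)
  22÷2 = 11 each, +1 to first 0
Round 4: Elkhorn=27 Greywater=23 → close Elkhorn (overflow 15)
  27÷1 = 27 each, +1 to first 0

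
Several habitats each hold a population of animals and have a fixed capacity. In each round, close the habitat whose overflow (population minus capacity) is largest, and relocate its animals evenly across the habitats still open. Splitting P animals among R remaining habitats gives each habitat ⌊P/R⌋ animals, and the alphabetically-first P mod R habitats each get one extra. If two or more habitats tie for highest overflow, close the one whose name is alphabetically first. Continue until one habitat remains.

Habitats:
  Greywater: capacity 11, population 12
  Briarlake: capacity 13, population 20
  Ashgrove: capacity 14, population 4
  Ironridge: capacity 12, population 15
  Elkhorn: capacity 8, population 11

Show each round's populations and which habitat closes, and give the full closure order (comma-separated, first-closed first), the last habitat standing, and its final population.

Round 1: Ashgrove=4 Briarlake=20 Elkhorn=11 Greywater=12 Ironridge=15 → close Briarlake (overflow 7)
  20÷4 = 5 each, +1 to first 0
Round 2: Ashgrove=9 Elkhorn=16 Greywater=17 Ironridge=20 → close Elkhorn (overflow 8)
  16÷3 = 5 each, +1 to first 1
Round 3: Ashgrove=15 Greywater=22 Ironridge=25 → close Ironridge (overflow 13)
  25÷2 = 12 each, +1 to first 1
Round 4: Ashgrove=28 Greywater=34 → close Greywater (overflow 23)
  34÷1 = 34 each, +1 to first 0

Closure order: Briarlake, Elkhorn, Ironridge, Greywater
Last habitat: Ashgrove with 62 animals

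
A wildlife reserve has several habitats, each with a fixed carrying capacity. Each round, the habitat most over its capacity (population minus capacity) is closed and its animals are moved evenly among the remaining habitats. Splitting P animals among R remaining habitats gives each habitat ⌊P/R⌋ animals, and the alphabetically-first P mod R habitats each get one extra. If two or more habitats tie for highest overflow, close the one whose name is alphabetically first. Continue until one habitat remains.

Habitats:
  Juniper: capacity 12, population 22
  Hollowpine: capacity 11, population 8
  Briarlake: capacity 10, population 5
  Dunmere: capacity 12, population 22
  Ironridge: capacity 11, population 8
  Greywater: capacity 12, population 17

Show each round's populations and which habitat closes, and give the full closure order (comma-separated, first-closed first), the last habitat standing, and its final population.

Closure order: Dunmere, Juniper, Greywater, Briarlake, Hollowpine
Last habitat: Ironridge with 82 animals

Round 1: Briarlake=5 Dunmere=22 Greywater=17 Hollowpine=8 Ironridge=8 Juniper=22 → close Dunmere (overflow 10)
  22÷5 = 4 each, +1 to first 2
Round 2: Briarlake=10 Greywater=22 Hollowpine=12 Ironridge=12 Juniper=26 → close Juniper (overflow 14)
  26÷4 = 6 each, +1 to first 2
Round 3: Briarlake=17 Greywater=29 Hollowpine=18 Ironridge=18 → close Greywater (overflow 17)
  29÷3 = 9 each, +1 to first 2
Round 4: Briarlake=27 Hollowpine=28 Ironridge=27 → close Briarlake (overflow 17)
  27÷2 = 13 each, +1 to first 1
Round 5: Hollowpine=42 Ironridge=40 → close Hollowpine (overflow 31)
  42÷1 = 42 each, +1 to first 0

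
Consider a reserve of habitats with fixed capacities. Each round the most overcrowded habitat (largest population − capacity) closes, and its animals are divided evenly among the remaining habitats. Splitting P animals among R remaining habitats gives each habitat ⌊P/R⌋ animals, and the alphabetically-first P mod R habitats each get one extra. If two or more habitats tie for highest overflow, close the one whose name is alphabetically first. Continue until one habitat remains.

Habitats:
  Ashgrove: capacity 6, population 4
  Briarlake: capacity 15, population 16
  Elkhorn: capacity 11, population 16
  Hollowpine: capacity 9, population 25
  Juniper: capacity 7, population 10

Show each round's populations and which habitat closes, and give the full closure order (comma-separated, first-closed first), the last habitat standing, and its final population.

Round 1: Ashgrove=4 Briarlake=16 Elkhorn=16 Hollowpine=25 Juniper=10 → close Hollowpine (overflow 16)
  25÷4 = 6 each, +1 to first 1
Round 2: Ashgrove=11 Briarlake=22 Elkhorn=22 Juniper=16 → close Elkhorn (overflow 11)
  22÷3 = 7 each, +1 to first 1
Round 3: Ashgrove=19 Briarlake=29 Juniper=23 → close Juniper (overflow 16)
  23÷2 = 11 each, +1 to first 1
Round 4: Ashgrove=31 Briarlake=40 → close Ashgrove (overflow 25)
  31÷1 = 31 each, +1 to first 0

Closure order: Hollowpine, Elkhorn, Juniper, Ashgrove
Last habitat: Briarlake with 71 animals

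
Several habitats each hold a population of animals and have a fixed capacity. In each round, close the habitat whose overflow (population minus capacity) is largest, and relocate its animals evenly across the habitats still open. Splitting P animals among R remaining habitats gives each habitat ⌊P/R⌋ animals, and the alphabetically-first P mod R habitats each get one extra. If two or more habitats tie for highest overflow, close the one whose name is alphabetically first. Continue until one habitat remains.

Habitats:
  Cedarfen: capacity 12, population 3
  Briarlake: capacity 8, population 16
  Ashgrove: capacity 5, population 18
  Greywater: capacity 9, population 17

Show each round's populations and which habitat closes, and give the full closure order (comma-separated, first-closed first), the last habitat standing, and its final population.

Round 1: Ashgrove=18 Briarlake=16 Cedarfen=3 Greywater=17 → close Ashgrove (overflow 13)
  18÷3 = 6 each, +1 to first 0
Round 2: Briarlake=22 Cedarfen=9 Greywater=23 → close Briarlake (overflow 14)
  22÷2 = 11 each, +1 to first 0
Round 3: Cedarfen=20 Greywater=34 → close Greywater (overflow 25)
  34÷1 = 34 each, +1 to first 0

Closure order: Ashgrove, Briarlake, Greywater
Last habitat: Cedarfen with 54 animals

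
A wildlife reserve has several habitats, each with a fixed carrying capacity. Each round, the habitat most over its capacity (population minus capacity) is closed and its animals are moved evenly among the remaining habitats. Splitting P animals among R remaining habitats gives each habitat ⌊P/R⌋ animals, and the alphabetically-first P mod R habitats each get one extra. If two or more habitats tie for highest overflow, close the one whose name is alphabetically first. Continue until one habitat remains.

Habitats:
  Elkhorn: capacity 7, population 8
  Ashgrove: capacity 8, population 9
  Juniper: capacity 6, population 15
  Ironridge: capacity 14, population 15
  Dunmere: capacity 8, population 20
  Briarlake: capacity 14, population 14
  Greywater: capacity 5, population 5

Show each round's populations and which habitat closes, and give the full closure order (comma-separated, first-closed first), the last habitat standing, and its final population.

Closure order: Dunmere, Juniper, Ashgrove, Briarlake, Elkhorn, Ironridge
Last habitat: Greywater with 86 animals

Round 1: Ashgrove=9 Briarlake=14 Dunmere=20 Elkhorn=8 Greywater=5 Ironridge=15 Juniper=15 → close Dunmere (overflow 12)
  20÷6 = 3 each, +1 to first 2
Round 2: Ashgrove=13 Briarlake=18 Elkhorn=11 Greywater=8 Ironridge=18 Juniper=18 → close Juniper (overflow 12)
  18÷5 = 3 each, +1 to first 3
Round 3: Ashgrove=17 Briarlake=22 Elkhorn=15 Greywater=11 Ironridge=21 → close Ashgrove (overflow 9)
  17÷4 = 4 each, +1 to first 1
Round 4: Briarlake=27 Elkhorn=19 Greywater=15 Ironridge=25 → close Briarlake (overflow 13)
  27÷3 = 9 each, +1 to first 0
Round 5: Elkhorn=28 Greywater=24 Ironridge=34 → close Elkhorn (overflow 21)
  28÷2 = 14 each, +1 to first 0
Round 6: Greywater=38 Ironridge=48 → close Ironridge (overflow 34)
  48÷1 = 48 each, +1 to first 0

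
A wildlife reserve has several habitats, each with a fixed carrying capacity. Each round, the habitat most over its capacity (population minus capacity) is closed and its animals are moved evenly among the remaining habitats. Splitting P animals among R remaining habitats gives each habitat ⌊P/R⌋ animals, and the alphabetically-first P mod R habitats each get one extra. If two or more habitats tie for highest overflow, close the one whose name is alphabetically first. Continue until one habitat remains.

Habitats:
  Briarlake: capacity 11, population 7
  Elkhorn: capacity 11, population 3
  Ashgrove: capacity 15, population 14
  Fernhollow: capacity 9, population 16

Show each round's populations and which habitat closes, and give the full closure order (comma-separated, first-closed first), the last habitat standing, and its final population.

Closure order: Fernhollow, Ashgrove, Briarlake
Last habitat: Elkhorn with 40 animals

Round 1: Ashgrove=14 Briarlake=7 Elkhorn=3 Fernhollow=16 → close Fernhollow (overflow 7)
  16÷3 = 5 each, +1 to first 1
Round 2: Ashgrove=20 Briarlake=12 Elkhorn=8 → close Ashgrove (overflow 5)
  20÷2 = 10 each, +1 to first 0
Round 3: Briarlake=22 Elkhorn=18 → close Briarlake (overflow 11)
  22÷1 = 22 each, +1 to first 0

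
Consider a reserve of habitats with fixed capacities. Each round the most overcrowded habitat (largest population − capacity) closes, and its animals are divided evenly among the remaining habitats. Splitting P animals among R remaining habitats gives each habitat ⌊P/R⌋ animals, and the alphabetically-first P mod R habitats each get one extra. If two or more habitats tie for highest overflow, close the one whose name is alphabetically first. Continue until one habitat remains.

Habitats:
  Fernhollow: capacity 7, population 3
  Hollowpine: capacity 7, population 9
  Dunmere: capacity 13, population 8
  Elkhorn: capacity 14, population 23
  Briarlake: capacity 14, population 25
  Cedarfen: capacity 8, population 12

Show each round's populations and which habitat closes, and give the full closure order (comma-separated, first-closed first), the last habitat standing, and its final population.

Round 1: Briarlake=25 Cedarfen=12 Dunmere=8 Elkhorn=23 Fernhollow=3 Hollowpine=9 → close Briarlake (overflow 11)
  25÷5 = 5 each, +1 to first 0
Round 2: Cedarfen=17 Dunmere=13 Elkhorn=28 Fernhollow=8 Hollowpine=14 → close Elkhorn (overflow 14)
  28÷4 = 7 each, +1 to first 0
Round 3: Cedarfen=24 Dunmere=20 Fernhollow=15 Hollowpine=21 → close Cedarfen (overflow 16)
  24÷3 = 8 each, +1 to first 0
Round 4: Dunmere=28 Fernhollow=23 Hollowpine=29 → close Hollowpine (overflow 22)
  29÷2 = 14 each, +1 to first 1
Round 5: Dunmere=43 Fernhollow=37 → close Dunmere (overflow 30)
  43÷1 = 43 each, +1 to first 0

Closure order: Briarlake, Elkhorn, Cedarfen, Hollowpine, Dunmere
Last habitat: Fernhollow with 80 animals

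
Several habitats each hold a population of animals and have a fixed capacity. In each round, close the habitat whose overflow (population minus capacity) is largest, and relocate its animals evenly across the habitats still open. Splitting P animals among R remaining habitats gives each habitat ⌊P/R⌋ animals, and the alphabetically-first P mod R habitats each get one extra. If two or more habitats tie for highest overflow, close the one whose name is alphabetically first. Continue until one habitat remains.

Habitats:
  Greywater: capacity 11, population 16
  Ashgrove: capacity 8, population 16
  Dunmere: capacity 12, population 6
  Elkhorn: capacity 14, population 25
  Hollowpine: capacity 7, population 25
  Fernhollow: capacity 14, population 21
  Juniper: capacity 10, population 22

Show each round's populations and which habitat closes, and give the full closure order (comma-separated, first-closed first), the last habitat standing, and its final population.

Closure order: Hollowpine, Juniper, Elkhorn, Ashgrove, Fernhollow, Greywater
Last habitat: Dunmere with 131 animals

Round 1: Ashgrove=16 Dunmere=6 Elkhorn=25 Fernhollow=21 Greywater=16 Hollowpine=25 Juniper=22 → close Hollowpine (overflow 18)
  25÷6 = 4 each, +1 to first 1
Round 2: Ashgrove=21 Dunmere=10 Elkhorn=29 Fernhollow=25 Greywater=20 Juniper=26 → close Juniper (overflow 16)
  26÷5 = 5 each, +1 to first 1
Round 3: Ashgrove=27 Dunmere=15 Elkhorn=34 Fernhollow=30 Greywater=25 → close Elkhorn (overflow 20)
  34÷4 = 8 each, +1 to first 2
Round 4: Ashgrove=36 Dunmere=24 Fernhollow=38 Greywater=33 → close Ashgrove (overflow 28)
  36÷3 = 12 each, +1 to first 0
Round 5: Dunmere=36 Fernhollow=50 Greywater=45 → close Fernhollow (overflow 36)
  50÷2 = 25 each, +1 to first 0
Round 6: Dunmere=61 Greywater=70 → close Greywater (overflow 59)
  70÷1 = 70 each, +1 to first 0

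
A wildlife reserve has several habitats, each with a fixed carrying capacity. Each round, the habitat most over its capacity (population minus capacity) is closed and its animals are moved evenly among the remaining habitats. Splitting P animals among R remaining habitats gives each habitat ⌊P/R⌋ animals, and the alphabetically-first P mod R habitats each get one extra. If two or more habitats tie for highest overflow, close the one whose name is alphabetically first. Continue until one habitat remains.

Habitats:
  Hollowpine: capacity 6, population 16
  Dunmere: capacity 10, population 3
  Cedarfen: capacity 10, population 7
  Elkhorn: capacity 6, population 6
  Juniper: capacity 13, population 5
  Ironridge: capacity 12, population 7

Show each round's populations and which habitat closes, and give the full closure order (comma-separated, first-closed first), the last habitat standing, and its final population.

Round 1: Cedarfen=7 Dunmere=3 Elkhorn=6 Hollowpine=16 Ironridge=7 Juniper=5 → close Hollowpine (overflow 10)
  16÷5 = 3 each, +1 to first 1
Round 2: Cedarfen=11 Dunmere=6 Elkhorn=9 Ironridge=10 Juniper=8 → close Elkhorn (overflow 3)
  9÷4 = 2 each, +1 to first 1
Round 3: Cedarfen=14 Dunmere=8 Ironridge=12 Juniper=10 → close Cedarfen (overflow 4)
  14÷3 = 4 each, +1 to first 2
Round 4: Dunmere=13 Ironridge=17 Juniper=14 → close Ironridge (overflow 5)
  17÷2 = 8 each, +1 to first 1
Round 5: Dunmere=22 Juniper=22 → close Dunmere (overflow 12)
  22÷1 = 22 each, +1 to first 0

Closure order: Hollowpine, Elkhorn, Cedarfen, Ironridge, Dunmere
Last habitat: Juniper with 44 animals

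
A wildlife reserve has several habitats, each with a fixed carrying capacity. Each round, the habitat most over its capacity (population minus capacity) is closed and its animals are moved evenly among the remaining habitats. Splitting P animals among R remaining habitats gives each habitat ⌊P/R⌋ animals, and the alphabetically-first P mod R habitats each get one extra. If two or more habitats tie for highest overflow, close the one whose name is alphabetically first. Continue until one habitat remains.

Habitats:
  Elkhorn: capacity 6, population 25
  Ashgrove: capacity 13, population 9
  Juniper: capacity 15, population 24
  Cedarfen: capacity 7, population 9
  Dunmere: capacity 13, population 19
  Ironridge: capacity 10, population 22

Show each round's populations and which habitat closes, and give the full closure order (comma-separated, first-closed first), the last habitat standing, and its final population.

Closure order: Elkhorn, Ironridge, Juniper, Dunmere, Cedarfen
Last habitat: Ashgrove with 108 animals

Round 1: Ashgrove=9 Cedarfen=9 Dunmere=19 Elkhorn=25 Ironridge=22 Juniper=24 → close Elkhorn (overflow 19)
  25÷5 = 5 each, +1 to first 0
Round 2: Ashgrove=14 Cedarfen=14 Dunmere=24 Ironridge=27 Juniper=29 → close Ironridge (overflow 17)
  27÷4 = 6 each, +1 to first 3
Round 3: Ashgrove=21 Cedarfen=21 Dunmere=31 Juniper=35 → close Juniper (overflow 20)
  35÷3 = 11 each, +1 to first 2
Round 4: Ashgrove=33 Cedarfen=33 Dunmere=42 → close Dunmere (overflow 29)
  42÷2 = 21 each, +1 to first 0
Round 5: Ashgrove=54 Cedarfen=54 → close Cedarfen (overflow 47)
  54÷1 = 54 each, +1 to first 0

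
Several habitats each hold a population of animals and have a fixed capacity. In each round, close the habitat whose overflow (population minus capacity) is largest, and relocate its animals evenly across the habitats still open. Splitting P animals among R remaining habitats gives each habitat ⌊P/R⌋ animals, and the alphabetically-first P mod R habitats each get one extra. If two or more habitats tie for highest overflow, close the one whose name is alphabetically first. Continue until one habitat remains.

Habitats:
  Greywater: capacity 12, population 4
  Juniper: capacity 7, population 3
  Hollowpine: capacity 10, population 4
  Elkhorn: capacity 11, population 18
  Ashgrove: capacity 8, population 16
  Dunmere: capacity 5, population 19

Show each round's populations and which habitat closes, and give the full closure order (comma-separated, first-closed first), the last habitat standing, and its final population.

Round 1: Ashgrove=16 Dunmere=19 Elkhorn=18 Greywater=4 Hollowpine=4 Juniper=3 → close Dunmere (overflow 14)
  19÷5 = 3 each, +1 to first 4
Round 2: Ashgrove=20 Elkhorn=22 Greywater=8 Hollowpine=8 Juniper=6 → close Ashgrove (overflow 12)
  20÷4 = 5 each, +1 to first 0
Round 3: Elkhorn=27 Greywater=13 Hollowpine=13 Juniper=11 → close Elkhorn (overflow 16)
  27÷3 = 9 each, +1 to first 0
Round 4: Greywater=22 Hollowpine=22 Juniper=20 → close Juniper (overflow 13)
  20÷2 = 10 each, +1 to first 0
Round 5: Greywater=32 Hollowpine=32 → close Hollowpine (overflow 22)
  32÷1 = 32 each, +1 to first 0

Closure order: Dunmere, Ashgrove, Elkhorn, Juniper, Hollowpine
Last habitat: Greywater with 64 animals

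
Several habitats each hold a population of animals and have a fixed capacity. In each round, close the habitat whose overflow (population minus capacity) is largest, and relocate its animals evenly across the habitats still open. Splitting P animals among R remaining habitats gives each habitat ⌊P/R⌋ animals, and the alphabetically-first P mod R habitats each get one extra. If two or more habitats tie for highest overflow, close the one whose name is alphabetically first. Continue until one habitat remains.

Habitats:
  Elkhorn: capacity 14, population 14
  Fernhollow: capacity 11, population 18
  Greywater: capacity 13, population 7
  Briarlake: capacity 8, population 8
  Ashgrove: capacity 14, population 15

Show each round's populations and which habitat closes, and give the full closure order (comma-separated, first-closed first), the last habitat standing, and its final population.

Round 1: Ashgrove=15 Briarlake=8 Elkhorn=14 Fernhollow=18 Greywater=7 → close Fernhollow (overflow 7)
  18÷4 = 4 each, +1 to first 2
Round 2: Ashgrove=20 Briarlake=13 Elkhorn=18 Greywater=11 → close Ashgrove (overflow 6)
  20÷3 = 6 each, +1 to first 2
Round 3: Briarlake=20 Elkhorn=25 Greywater=17 → close Briarlake (overflow 12)
  20÷2 = 10 each, +1 to first 0
Round 4: Elkhorn=35 Greywater=27 → close Elkhorn (overflow 21)
  35÷1 = 35 each, +1 to first 0

Closure order: Fernhollow, Ashgrove, Briarlake, Elkhorn
Last habitat: Greywater with 62 animals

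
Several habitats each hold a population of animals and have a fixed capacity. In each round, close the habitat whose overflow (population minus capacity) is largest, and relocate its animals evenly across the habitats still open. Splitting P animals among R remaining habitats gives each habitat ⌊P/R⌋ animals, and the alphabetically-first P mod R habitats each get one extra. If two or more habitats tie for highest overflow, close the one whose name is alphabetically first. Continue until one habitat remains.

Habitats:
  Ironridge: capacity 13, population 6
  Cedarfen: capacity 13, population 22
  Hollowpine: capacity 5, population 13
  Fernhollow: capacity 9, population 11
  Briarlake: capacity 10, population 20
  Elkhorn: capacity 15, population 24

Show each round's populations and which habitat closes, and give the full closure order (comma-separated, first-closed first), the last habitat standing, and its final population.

Closure order: Briarlake, Cedarfen, Elkhorn, Hollowpine, Fernhollow
Last habitat: Ironridge with 96 animals

Round 1: Briarlake=20 Cedarfen=22 Elkhorn=24 Fernhollow=11 Hollowpine=13 Ironridge=6 → close Briarlake (overflow 10)
  20÷5 = 4 each, +1 to first 0
Round 2: Cedarfen=26 Elkhorn=28 Fernhollow=15 Hollowpine=17 Ironridge=10 → close Cedarfen (overflow 13)
  26÷4 = 6 each, +1 to first 2
Round 3: Elkhorn=35 Fernhollow=22 Hollowpine=23 Ironridge=16 → close Elkhorn (overflow 20)
  35÷3 = 11 each, +1 to first 2
Round 4: Fernhollow=34 Hollowpine=35 Ironridge=27 → close Hollowpine (overflow 30)
  35÷2 = 17 each, +1 to first 1
Round 5: Fernhollow=52 Ironridge=44 → close Fernhollow (overflow 43)
  52÷1 = 52 each, +1 to first 0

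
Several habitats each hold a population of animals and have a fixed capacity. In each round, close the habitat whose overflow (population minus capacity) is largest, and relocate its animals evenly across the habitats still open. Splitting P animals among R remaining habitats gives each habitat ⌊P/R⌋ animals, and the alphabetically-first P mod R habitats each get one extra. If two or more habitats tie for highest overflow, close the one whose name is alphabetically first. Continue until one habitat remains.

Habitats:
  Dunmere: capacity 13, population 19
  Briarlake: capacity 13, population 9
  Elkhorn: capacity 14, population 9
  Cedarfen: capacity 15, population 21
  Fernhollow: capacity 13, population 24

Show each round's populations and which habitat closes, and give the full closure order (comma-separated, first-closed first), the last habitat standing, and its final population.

Closure order: Fernhollow, Cedarfen, Dunmere, Briarlake
Last habitat: Elkhorn with 82 animals

Round 1: Briarlake=9 Cedarfen=21 Dunmere=19 Elkhorn=9 Fernhollow=24 → close Fernhollow (overflow 11)
  24÷4 = 6 each, +1 to first 0
Round 2: Briarlake=15 Cedarfen=27 Dunmere=25 Elkhorn=15 → close Cedarfen (overflow 12)
  27÷3 = 9 each, +1 to first 0
Round 3: Briarlake=24 Dunmere=34 Elkhorn=24 → close Dunmere (overflow 21)
  34÷2 = 17 each, +1 to first 0
Round 4: Briarlake=41 Elkhorn=41 → close Briarlake (overflow 28)
  41÷1 = 41 each, +1 to first 0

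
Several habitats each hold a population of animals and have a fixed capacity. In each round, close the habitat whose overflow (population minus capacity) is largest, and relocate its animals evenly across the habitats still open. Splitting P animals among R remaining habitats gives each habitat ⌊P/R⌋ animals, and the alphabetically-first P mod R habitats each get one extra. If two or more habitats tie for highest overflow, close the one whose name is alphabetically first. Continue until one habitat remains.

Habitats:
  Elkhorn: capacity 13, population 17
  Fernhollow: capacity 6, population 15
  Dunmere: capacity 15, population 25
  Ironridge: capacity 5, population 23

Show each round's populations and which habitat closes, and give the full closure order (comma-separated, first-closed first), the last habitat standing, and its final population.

Round 1: Dunmere=25 Elkhorn=17 Fernhollow=15 Ironridge=23 → close Ironridge (overflow 18)
  23÷3 = 7 each, +1 to first 2
Round 2: Dunmere=33 Elkhorn=25 Fernhollow=22 → close Dunmere (overflow 18)
  33÷2 = 16 each, +1 to first 1
Round 3: Elkhorn=42 Fernhollow=38 → close Fernhollow (overflow 32)
  38÷1 = 38 each, +1 to first 0

Closure order: Ironridge, Dunmere, Fernhollow
Last habitat: Elkhorn with 80 animals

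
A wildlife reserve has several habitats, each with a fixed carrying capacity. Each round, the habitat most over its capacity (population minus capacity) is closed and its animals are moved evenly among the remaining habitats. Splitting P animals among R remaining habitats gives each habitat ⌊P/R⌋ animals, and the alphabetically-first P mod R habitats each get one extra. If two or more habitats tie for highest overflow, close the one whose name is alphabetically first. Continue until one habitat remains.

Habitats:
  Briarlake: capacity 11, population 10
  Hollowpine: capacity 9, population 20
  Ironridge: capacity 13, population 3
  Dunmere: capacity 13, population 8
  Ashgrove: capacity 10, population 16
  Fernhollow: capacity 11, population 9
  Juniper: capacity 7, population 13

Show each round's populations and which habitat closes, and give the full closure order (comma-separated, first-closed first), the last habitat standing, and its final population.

Closure order: Hollowpine, Ashgrove, Juniper, Briarlake, Fernhollow, Dunmere
Last habitat: Ironridge with 79 animals

Round 1: Ashgrove=16 Briarlake=10 Dunmere=8 Fernhollow=9 Hollowpine=20 Ironridge=3 Juniper=13 → close Hollowpine (overflow 11)
  20÷6 = 3 each, +1 to first 2
Round 2: Ashgrove=20 Briarlake=14 Dunmere=11 Fernhollow=12 Ironridge=6 Juniper=16 → close Ashgrove (overflow 10)
  20÷5 = 4 each, +1 to first 0
Round 3: Briarlake=18 Dunmere=15 Fernhollow=16 Ironridge=10 Juniper=20 → close Juniper (overflow 13)
  20÷4 = 5 each, +1 to first 0
Round 4: Briarlake=23 Dunmere=20 Fernhollow=21 Ironridge=15 → close Briarlake (overflow 12)
  23÷3 = 7 each, +1 to first 2
Round 5: Dunmere=28 Fernhollow=29 Ironridge=22 → close Fernhollow (overflow 18)
  29÷2 = 14 each, +1 to first 1
Round 6: Dunmere=43 Ironridge=36 → close Dunmere (overflow 30)
  43÷1 = 43 each, +1 to first 0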